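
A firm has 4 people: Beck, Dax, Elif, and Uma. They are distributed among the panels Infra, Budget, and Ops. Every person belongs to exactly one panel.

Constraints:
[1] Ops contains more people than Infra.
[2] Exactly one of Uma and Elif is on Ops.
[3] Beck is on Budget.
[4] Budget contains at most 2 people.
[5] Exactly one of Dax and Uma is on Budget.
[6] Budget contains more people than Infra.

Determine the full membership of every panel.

Infra = {}; Budget = {Beck, Uma}; Ops = {Dax, Elif}

From (3): Beck ∈ Budget.
Suppose Dax ∈ Infra: no assignment then satisfies all the clues, so Dax ∉ Infra.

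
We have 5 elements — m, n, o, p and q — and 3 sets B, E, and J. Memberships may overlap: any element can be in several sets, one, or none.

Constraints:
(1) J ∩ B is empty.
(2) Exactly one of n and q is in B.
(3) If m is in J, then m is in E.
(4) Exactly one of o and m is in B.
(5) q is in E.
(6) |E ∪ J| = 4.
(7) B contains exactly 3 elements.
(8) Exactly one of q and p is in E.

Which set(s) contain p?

From (5): q ∈ E.
(8) (exactly one): p ∉ E.
Suppose p ∉ B: no assignment then satisfies all the clues, so p ∈ B.

p: B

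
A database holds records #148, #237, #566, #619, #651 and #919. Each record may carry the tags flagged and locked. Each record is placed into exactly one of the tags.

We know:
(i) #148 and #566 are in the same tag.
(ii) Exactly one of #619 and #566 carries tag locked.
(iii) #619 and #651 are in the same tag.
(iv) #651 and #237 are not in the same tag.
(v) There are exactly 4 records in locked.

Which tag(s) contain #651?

#651: flagged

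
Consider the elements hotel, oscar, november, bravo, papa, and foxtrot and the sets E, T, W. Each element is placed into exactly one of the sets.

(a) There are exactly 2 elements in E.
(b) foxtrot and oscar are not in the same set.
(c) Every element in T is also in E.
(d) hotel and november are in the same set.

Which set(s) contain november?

november: W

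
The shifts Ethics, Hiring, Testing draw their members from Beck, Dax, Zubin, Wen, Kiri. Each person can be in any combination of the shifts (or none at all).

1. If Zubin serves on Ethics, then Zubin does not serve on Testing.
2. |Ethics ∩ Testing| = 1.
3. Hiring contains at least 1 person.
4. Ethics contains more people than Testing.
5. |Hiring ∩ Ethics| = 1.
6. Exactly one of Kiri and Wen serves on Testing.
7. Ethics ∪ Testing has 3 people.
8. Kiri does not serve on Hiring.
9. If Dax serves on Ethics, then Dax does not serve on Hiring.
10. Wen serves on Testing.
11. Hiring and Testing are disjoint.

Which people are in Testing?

From (8): Kiri ∉ Hiring.
From (10): Wen ∈ Testing.
(6) (exactly one): Kiri ∉ Testing.
(11) (disjoint): Wen ∉ Hiring.
Suppose Beck ∈ Testing: no assignment then satisfies all the clues, so Beck ∉ Testing.

Testing = {Wen}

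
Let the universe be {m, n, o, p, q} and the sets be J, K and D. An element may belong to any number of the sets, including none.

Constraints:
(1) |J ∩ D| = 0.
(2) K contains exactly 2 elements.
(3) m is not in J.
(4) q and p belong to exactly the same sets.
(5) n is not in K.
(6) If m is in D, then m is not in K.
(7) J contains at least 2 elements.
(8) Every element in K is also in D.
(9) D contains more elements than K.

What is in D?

D = {m, p, q}

From (3): m ∉ J.
From (5): n ∉ K.
Suppose m ∉ D: no assignment then satisfies all the clues, so m ∈ D.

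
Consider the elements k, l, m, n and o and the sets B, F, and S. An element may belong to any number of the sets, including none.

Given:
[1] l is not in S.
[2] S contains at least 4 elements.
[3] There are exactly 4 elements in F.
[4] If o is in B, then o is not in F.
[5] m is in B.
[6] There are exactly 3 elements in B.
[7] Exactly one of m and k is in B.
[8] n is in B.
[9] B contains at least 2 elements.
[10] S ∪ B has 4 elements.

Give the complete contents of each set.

B = {m, n, o}; F = {k, l, m, n}; S = {k, m, n, o}

From (1): l ∉ S.
From (5): m ∈ B.
From (8): n ∈ B.
(2): only 4 candidates remain for S, so all are in.
(7) (exactly one): k ∉ B.
Suppose k ∉ F: no assignment then satisfies all the clues, so k ∈ F.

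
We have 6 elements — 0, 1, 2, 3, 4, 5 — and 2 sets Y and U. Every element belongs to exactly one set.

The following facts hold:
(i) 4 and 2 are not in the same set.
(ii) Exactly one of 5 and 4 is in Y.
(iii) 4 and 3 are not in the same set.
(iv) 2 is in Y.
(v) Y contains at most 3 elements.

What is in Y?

From (iv): 2 ∈ Y.
(i): 4 ∉ Y.
(ii) (exactly one): 5 ∈ Y.
Only one set left: 4 ∈ U.
(iii): 3 ∉ U.
Only one set left: 3 ∈ Y.
(v): Y already has 3, so the rest are out.
Only one set left: 0 ∈ U.
Only one set left: 1 ∈ U.

Y = {2, 3, 5}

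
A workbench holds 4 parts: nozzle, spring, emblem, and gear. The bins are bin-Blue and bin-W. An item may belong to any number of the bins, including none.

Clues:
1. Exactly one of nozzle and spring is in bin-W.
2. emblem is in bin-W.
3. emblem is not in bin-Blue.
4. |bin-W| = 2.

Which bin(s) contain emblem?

emblem: bin-W

From (2): emblem ∈ bin-W.
From (3): emblem ∉ bin-Blue.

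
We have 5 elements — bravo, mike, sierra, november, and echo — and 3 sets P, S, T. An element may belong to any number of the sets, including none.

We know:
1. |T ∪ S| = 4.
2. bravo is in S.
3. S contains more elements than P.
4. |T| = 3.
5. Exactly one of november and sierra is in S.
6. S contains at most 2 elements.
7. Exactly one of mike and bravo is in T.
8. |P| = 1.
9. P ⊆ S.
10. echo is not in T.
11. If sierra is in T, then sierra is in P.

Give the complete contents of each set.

P = {sierra}; S = {bravo, sierra}; T = {mike, november, sierra}

From (2): bravo ∈ S.
From (10): echo ∉ T.
Suppose bravo ∈ P: no assignment then satisfies all the clues, so bravo ∉ P.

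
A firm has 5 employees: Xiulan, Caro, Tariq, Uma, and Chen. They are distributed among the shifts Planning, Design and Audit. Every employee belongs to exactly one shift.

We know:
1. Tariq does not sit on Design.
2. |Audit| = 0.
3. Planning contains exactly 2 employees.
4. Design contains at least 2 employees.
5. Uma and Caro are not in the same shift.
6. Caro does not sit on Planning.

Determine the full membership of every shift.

From (1): Tariq ∉ Design.
From (6): Caro ∉ Planning.
(2): Audit already has 0, so the rest are out.
Only one shift left: Caro ∈ Design.
Only one shift left: Tariq ∈ Planning.
(5): Uma ∉ Design.
Only one shift left: Uma ∈ Planning.
(3): Planning already has 2, so the rest are out.
Only one shift left: Xiulan ∈ Design.
Only one shift left: Chen ∈ Design.

Planning = {Tariq, Uma}; Design = {Caro, Chen, Xiulan}; Audit = {}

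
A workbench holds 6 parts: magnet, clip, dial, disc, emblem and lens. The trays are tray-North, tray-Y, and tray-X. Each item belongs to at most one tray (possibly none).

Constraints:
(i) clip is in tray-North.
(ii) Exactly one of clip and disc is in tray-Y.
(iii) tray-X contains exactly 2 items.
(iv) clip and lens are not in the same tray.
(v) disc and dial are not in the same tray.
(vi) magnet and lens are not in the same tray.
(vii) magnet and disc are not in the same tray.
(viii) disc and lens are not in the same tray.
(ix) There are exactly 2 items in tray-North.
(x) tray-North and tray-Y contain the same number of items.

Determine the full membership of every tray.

tray-North = {clip, magnet}; tray-Y = {disc, emblem}; tray-X = {dial, lens}

From (i): clip ∈ tray-North.
(ii) (exactly one): disc ∈ tray-Y.
(iv): lens ∉ tray-North.
(v): dial ∉ tray-Y.
(vii): magnet ∉ tray-Y.
(viii): lens ∉ tray-Y.
Suppose magnet ∉ tray-North: no assignment then satisfies all the clues, so magnet ∈ tray-North.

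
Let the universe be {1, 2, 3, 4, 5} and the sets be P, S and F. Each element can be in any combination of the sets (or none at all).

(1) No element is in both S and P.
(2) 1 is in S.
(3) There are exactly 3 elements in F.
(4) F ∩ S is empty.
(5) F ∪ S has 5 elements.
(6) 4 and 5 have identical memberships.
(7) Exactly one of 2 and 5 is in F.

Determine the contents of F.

F = {3, 4, 5}

From (2): 1 ∈ S.
(1) (disjoint): 1 ∉ P.
(4) (disjoint): 1 ∉ F.
Suppose 2 ∈ F: no assignment then satisfies all the clues, so 2 ∉ F.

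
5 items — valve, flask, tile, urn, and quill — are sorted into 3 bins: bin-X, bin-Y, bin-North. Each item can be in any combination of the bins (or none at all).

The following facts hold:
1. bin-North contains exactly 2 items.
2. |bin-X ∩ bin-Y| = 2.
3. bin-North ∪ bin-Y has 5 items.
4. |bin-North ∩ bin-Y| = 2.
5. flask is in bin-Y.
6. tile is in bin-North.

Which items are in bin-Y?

bin-Y = {flask, quill, tile, urn, valve}

From (5): flask ∈ bin-Y.
From (6): tile ∈ bin-North.
Suppose valve ∉ bin-Y: no assignment then satisfies all the clues, so valve ∈ bin-Y.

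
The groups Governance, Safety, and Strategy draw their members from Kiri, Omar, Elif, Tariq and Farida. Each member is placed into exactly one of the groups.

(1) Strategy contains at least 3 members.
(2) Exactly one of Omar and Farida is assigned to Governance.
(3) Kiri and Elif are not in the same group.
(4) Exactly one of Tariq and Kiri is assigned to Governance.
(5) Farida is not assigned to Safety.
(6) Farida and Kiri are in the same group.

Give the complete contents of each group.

Governance = {Farida, Kiri}; Safety = {}; Strategy = {Elif, Omar, Tariq}

From (5): Farida ∉ Safety.
(6): Kiri matches Farida: Kiri ∉ Safety.
Suppose Kiri ∉ Governance: no assignment then satisfies all the clues, so Kiri ∈ Governance.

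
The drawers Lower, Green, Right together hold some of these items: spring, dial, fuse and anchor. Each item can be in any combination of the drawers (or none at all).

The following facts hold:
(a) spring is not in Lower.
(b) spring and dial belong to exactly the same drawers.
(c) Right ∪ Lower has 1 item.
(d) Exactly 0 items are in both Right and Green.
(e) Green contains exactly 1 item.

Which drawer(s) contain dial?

dial: none

From (a): spring ∉ Lower.
(b): dial matches spring: dial ∉ Lower.
Suppose dial ∈ Green: no assignment then satisfies all the clues, so dial ∉ Green.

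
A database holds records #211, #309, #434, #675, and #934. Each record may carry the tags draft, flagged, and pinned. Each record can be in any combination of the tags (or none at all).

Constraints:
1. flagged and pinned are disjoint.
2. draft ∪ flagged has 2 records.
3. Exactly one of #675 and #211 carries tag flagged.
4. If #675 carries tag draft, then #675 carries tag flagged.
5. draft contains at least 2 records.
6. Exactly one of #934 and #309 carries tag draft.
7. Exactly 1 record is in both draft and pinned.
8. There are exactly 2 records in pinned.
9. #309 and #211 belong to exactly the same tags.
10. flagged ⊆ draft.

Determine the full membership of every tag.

draft = {#675, #934}; flagged = {#675}; pinned = {#434, #934}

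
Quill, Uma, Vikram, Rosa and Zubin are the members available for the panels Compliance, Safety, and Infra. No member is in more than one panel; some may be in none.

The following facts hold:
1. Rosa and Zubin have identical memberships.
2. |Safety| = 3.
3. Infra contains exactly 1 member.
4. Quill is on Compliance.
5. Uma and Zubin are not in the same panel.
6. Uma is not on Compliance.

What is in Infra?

Infra = {Uma}

From (4): Quill ∈ Compliance.
From (6): Uma ∉ Compliance.
Suppose Uma ∉ Infra: no assignment then satisfies all the clues, so Uma ∈ Infra.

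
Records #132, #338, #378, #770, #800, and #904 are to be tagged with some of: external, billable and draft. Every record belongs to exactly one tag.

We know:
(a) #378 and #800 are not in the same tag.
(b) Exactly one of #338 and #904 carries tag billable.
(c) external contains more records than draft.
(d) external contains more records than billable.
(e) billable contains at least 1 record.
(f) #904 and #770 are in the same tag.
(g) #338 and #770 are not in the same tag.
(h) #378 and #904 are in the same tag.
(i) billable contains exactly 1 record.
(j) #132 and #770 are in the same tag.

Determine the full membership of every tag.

external = {#132, #378, #770, #904}; billable = {#338}; draft = {#800}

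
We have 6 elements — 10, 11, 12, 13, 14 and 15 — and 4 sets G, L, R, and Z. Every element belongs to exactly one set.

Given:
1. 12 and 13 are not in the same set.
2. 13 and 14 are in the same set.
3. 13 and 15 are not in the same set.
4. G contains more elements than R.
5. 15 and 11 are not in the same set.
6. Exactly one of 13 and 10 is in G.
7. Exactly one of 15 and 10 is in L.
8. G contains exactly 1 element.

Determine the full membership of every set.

G = {10}; L = {12, 15}; R = {}; Z = {11, 13, 14}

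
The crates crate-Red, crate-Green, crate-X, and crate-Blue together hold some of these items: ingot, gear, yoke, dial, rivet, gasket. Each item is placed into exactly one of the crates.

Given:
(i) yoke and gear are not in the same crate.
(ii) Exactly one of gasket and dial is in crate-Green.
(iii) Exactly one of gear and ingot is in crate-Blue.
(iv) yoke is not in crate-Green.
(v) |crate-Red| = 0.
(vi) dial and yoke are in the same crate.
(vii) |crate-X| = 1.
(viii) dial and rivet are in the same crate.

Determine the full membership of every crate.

crate-Red = {}; crate-Green = {gasket}; crate-X = {gear}; crate-Blue = {dial, ingot, rivet, yoke}

From (iv): yoke ∉ crate-Green.
(v): crate-Red already has 0, so the rest are out.
(vi): dial matches yoke: dial ∉ crate-Green.
(viii): rivet matches dial: rivet ∉ crate-Green.
(ii) (exactly one): gasket ∈ crate-Green.
Suppose ingot ∈ crate-Green: no assignment then satisfies all the clues, so ingot ∉ crate-Green.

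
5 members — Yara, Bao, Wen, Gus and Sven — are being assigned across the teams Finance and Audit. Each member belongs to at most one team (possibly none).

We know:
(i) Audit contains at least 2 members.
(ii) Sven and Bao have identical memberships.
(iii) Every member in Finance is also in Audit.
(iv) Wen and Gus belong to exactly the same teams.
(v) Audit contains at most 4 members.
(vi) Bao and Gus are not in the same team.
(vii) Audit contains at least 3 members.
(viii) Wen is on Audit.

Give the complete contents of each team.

Finance = {}; Audit = {Gus, Wen, Yara}

From (viii): Wen ∈ Audit.
(iv): Gus matches Wen: Gus ∉ Finance.
(iv): Gus matches Wen: Gus ∈ Audit.
(vi): Bao ∉ Audit.
(ii): Sven matches Bao: Sven ∉ Audit.
(iii) contrapositive: Bao ∉ Finance.
(iii) contrapositive: Sven ∉ Finance.
(vii): only 3 candidates remain for Audit, so all are in.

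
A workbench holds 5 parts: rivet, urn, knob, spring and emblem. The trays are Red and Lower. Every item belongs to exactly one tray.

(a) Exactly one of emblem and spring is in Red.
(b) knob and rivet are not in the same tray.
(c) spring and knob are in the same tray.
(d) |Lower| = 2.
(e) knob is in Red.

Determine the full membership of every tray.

From (e): knob ∈ Red.
(b): rivet ∉ Red.
(c): spring matches knob: spring ∈ Red.
Only one tray left: rivet ∈ Lower.
(a) (exactly one): emblem ∉ Red.
Only one tray left: emblem ∈ Lower.
(d): Lower already has 2, so the rest are out.
Only one tray left: urn ∈ Red.

Red = {knob, spring, urn}; Lower = {emblem, rivet}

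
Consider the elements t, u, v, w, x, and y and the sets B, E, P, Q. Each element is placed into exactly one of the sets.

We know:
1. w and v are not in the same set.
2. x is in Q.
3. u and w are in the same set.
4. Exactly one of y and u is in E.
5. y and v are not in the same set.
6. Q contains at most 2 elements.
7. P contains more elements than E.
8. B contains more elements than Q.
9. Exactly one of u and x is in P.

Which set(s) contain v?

From (2): x ∈ Q.
(9) (exactly one): u ∈ P.
(3): w matches u: w ∉ B.
(3): w matches u: w ∉ E.
(3): w matches u: w ∈ P.
(4) (exactly one): y ∈ E.
(5): v ∉ E.
(1): v ∉ P.
Suppose v ∉ B: no assignment then satisfies all the clues, so v ∈ B.

v: B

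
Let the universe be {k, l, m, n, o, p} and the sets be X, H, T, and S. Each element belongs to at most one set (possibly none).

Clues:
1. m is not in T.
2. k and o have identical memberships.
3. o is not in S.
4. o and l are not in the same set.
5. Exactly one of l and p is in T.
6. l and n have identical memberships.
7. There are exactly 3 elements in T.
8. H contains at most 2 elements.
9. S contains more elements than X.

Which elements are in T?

T = {k, o, p}

From (1): m ∉ T.
From (3): o ∉ S.
(2): k matches o: k ∉ S.
Suppose k ∉ T: no assignment then satisfies all the clues, so k ∈ T.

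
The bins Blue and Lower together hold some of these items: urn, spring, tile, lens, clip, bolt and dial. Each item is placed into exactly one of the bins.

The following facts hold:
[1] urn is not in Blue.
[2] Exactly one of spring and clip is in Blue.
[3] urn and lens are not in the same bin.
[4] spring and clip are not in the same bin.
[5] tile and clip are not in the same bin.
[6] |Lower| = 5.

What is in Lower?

From (1): urn ∉ Blue.
Only one bin left: urn ∈ Lower.
(3): lens ∉ Lower.
Only one bin left: lens ∈ Blue.
Suppose spring ∉ Lower: no assignment then satisfies all the clues, so spring ∈ Lower.

Lower = {bolt, dial, spring, tile, urn}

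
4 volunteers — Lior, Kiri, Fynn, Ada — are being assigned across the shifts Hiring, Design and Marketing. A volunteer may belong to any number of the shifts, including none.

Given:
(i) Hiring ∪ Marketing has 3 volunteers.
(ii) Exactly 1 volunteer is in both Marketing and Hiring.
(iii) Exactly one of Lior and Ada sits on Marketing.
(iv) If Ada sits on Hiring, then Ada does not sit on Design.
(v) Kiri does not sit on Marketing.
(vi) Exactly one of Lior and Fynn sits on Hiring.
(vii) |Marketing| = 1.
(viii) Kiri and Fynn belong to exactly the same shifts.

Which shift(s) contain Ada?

Ada: Hiring, Marketing

From (v): Kiri ∉ Marketing.
(viii): Fynn matches Kiri: Fynn ∉ Marketing.
Suppose Ada ∉ Hiring: no assignment then satisfies all the clues, so Ada ∈ Hiring.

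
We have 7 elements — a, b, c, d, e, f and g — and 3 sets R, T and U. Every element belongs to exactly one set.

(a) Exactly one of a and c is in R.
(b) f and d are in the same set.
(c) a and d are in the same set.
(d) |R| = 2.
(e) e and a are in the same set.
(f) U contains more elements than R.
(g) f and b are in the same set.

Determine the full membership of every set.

R = {c, g}; T = {}; U = {a, b, d, e, f}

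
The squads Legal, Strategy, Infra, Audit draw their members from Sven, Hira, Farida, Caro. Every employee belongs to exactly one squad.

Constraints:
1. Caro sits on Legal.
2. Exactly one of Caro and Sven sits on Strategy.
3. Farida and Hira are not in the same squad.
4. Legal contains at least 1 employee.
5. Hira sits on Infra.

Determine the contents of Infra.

Infra = {Hira}

From (1): Caro ∈ Legal.
From (5): Hira ∈ Infra.
(2) (exactly one): Sven ∈ Strategy.
(3): Farida ∉ Infra.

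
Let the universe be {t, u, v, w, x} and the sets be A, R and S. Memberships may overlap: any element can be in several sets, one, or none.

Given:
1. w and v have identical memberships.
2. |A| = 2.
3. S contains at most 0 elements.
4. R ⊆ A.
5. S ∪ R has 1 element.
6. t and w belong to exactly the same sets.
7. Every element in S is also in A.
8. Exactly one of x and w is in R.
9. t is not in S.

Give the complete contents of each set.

A = {u, x}; R = {x}; S = {}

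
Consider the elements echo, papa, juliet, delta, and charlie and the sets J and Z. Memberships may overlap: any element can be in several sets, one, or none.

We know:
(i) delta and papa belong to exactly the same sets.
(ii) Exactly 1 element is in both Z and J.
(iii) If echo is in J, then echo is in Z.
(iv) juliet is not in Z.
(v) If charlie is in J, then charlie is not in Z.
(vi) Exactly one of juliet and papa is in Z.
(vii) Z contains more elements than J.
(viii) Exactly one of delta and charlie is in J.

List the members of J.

J = {charlie, echo}

From (iv): juliet ∉ Z.
(vi) (exactly one): papa ∈ Z.
(i): delta matches papa: delta ∈ Z.
Suppose echo ∉ J: no assignment then satisfies all the clues, so echo ∈ J.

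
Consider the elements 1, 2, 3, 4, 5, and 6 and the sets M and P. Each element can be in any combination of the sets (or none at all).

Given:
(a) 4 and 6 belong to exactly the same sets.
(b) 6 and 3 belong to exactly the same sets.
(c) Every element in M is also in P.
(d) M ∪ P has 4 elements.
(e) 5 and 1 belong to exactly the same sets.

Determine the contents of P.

P = {2, 3, 4, 6}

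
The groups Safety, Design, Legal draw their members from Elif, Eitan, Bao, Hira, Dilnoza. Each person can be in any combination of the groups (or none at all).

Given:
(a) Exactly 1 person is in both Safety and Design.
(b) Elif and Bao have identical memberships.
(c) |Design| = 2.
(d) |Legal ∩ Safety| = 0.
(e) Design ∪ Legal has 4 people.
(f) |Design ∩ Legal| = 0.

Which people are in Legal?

Legal = {Bao, Elif}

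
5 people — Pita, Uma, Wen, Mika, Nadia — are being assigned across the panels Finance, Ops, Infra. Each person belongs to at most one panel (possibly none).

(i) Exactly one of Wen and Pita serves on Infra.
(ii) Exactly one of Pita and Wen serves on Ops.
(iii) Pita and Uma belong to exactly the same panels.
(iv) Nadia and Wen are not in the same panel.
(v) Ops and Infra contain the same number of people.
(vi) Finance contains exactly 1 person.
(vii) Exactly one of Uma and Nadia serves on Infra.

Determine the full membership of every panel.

Finance = {Nadia}; Ops = {Mika, Wen}; Infra = {Pita, Uma}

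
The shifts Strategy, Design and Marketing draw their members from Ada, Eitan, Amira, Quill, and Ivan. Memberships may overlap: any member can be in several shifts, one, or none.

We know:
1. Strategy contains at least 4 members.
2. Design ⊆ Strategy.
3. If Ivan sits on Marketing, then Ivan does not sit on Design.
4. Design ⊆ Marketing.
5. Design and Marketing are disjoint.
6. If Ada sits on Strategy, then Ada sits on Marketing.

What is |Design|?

0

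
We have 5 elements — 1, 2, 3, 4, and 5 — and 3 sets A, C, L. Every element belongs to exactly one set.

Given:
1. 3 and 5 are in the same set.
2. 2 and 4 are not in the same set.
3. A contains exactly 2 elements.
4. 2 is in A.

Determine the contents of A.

A = {1, 2}

From (4): 2 ∈ A.
(2): 4 ∉ A.
Suppose 1 ∉ A: no assignment then satisfies all the clues, so 1 ∈ A.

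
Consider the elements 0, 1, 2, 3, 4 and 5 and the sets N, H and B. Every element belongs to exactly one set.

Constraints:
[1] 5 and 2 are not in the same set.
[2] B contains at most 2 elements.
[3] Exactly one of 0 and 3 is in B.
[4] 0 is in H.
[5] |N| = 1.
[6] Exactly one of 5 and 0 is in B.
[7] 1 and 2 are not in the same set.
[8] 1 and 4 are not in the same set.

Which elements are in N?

From (4): 0 ∈ H.
(3) (exactly one): 3 ∈ B.
(6) (exactly one): 5 ∈ B.
(1): 2 ∉ B.
(2): B already has 2, so the rest are out.
Suppose 1 ∉ N: no assignment then satisfies all the clues, so 1 ∈ N.

N = {1}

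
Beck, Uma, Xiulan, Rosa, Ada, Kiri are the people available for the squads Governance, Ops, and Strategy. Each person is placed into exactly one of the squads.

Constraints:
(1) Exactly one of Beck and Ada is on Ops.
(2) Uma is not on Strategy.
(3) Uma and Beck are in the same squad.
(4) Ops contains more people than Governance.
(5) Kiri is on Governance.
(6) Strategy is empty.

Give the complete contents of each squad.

Governance = {Ada, Kiri}; Ops = {Beck, Rosa, Uma, Xiulan}; Strategy = {}

From (2): Uma ∉ Strategy.
From (5): Kiri ∈ Governance.
(3): Beck matches Uma: Beck ∉ Strategy.
(6): Strategy already has 0, so the rest are out.
Suppose Beck ∈ Governance: no assignment then satisfies all the clues, so Beck ∉ Governance.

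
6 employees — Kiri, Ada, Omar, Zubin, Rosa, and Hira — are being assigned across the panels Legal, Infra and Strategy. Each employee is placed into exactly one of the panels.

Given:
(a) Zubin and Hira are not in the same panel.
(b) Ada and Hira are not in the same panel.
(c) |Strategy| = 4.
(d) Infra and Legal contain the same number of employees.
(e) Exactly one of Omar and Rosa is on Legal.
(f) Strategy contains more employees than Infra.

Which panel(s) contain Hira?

Hira: Infra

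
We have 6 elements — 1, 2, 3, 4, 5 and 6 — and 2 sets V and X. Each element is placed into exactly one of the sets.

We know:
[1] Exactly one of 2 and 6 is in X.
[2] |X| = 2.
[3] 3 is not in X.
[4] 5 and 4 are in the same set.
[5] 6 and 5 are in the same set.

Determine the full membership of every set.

V = {3, 4, 5, 6}; X = {1, 2}

From (3): 3 ∉ X.
Only one set left: 3 ∈ V.
Suppose 1 ∈ V: no assignment then satisfies all the clues, so 1 ∉ V.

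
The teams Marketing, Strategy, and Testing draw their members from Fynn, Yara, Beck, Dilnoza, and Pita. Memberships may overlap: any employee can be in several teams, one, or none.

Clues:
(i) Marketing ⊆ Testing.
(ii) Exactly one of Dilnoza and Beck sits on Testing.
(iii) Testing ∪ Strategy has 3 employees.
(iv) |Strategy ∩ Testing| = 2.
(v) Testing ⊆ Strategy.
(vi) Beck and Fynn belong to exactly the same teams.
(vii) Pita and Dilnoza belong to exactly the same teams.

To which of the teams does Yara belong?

Yara: Strategy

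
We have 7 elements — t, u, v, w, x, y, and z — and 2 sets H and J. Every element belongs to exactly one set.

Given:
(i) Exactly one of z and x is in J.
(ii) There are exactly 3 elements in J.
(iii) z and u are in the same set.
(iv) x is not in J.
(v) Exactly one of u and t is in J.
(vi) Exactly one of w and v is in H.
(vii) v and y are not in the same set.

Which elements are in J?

J = {u, v, z}

From (iv): x ∉ J.
(i) (exactly one): z ∈ J.
(iii): u matches z: u ∉ H.
(iii): u matches z: u ∈ J.
(v) (exactly one): t ∉ J.
Only one set left: t ∈ H.
Only one set left: x ∈ H.
Suppose v ∉ J: no assignment then satisfies all the clues, so v ∈ J.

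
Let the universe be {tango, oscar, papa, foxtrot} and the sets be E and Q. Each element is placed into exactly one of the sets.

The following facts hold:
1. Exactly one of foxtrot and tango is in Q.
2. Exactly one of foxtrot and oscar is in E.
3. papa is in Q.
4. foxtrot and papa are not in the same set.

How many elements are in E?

1

From (3): papa ∈ Q.
(4): foxtrot ∉ Q.
Only one set left: foxtrot ∈ E.
(1) (exactly one): tango ∈ Q.
(2) (exactly one): oscar ∉ E.
Only one set left: oscar ∈ Q.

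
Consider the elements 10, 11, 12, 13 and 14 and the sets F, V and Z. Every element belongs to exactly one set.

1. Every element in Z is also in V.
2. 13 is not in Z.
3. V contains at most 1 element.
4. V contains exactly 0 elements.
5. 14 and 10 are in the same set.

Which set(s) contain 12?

12: F

From (2): 13 ∉ Z.
(4): V already has 0, so the rest are out.
Only one set left: 13 ∈ F.
(1) contrapositive: 10 ∉ Z.
(1) contrapositive: 11 ∉ Z.
(1) contrapositive: 12 ∉ Z.
(1) contrapositive: 14 ∉ Z.
Only one set left: 10 ∈ F.
Only one set left: 11 ∈ F.
Only one set left: 12 ∈ F.
Only one set left: 14 ∈ F.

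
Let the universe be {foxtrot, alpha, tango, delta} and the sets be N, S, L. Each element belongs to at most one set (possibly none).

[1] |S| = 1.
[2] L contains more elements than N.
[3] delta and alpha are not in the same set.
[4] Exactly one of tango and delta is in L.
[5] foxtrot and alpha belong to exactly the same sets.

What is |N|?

0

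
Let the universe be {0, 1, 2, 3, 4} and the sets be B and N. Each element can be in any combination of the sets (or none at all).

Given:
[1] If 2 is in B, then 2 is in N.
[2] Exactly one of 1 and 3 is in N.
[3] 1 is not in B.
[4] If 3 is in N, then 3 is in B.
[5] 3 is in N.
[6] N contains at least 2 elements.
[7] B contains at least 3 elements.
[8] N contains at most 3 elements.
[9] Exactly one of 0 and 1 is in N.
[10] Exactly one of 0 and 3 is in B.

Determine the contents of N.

N = {0, 2, 3}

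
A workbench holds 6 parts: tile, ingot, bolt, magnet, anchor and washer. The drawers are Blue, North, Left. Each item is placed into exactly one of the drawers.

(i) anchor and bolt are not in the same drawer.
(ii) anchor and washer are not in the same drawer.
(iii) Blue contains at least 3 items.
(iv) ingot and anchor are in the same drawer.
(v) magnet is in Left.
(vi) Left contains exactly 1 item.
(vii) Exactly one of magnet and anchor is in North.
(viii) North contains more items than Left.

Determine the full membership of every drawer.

Blue = {bolt, tile, washer}; North = {anchor, ingot}; Left = {magnet}

From (v): magnet ∈ Left.
(vi): Left already has 1, so the rest are out.
(vii) (exactly one): anchor ∈ North.
(i): bolt ∉ North.
(ii): washer ∉ North.
(iv): ingot matches anchor: ingot ∉ Blue.
(iv): ingot matches anchor: ingot ∈ North.
Only one drawer left: bolt ∈ Blue.
Only one drawer left: washer ∈ Blue.
(iii): only 3 candidates remain for Blue, so all are in.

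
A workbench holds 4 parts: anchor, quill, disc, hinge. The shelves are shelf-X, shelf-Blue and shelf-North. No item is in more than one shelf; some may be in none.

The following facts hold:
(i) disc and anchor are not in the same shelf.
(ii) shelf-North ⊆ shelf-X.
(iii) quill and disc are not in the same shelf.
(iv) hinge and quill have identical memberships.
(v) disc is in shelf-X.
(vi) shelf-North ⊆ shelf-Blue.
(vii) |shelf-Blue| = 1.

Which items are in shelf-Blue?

shelf-Blue = {anchor}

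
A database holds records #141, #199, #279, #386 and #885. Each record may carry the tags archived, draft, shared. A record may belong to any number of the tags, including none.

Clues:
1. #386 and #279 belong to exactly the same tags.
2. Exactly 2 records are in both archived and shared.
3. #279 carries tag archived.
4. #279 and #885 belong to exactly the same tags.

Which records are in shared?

shared = {#141, #199}

From (3): #279 ∈ archived.
(1): #386 matches #279: #386 ∈ archived.
(4): #885 matches #279: #885 ∈ archived.
Suppose #141 ∉ shared: no assignment then satisfies all the clues, so #141 ∈ shared.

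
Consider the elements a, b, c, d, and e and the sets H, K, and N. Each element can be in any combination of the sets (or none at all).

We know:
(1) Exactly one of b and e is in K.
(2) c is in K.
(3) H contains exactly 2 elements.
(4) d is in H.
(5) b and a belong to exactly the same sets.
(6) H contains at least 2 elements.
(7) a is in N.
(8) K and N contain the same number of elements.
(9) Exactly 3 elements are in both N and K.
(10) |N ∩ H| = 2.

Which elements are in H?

H = {d, e}

From (2): c ∈ K.
From (4): d ∈ H.
From (7): a ∈ N.
(5): b matches a: b ∈ N.
Suppose a ∈ H: no assignment then satisfies all the clues, so a ∉ H.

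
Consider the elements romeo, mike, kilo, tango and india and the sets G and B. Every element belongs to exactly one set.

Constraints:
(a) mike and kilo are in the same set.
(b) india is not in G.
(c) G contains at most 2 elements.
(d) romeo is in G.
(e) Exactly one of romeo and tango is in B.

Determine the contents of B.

From (b): india ∉ G.
From (d): romeo ∈ G.
(e) (exactly one): tango ∈ B.
Only one set left: india ∈ B.
Suppose mike ∉ B: no assignment then satisfies all the clues, so mike ∈ B.

B = {india, kilo, mike, tango}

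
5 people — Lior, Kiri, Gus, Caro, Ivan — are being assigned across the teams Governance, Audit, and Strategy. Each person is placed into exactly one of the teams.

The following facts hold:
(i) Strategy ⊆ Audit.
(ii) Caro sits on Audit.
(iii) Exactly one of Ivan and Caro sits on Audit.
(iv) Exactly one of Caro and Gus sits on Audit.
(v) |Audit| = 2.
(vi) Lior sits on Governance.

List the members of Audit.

From (ii): Caro ∈ Audit.
From (vi): Lior ∈ Governance.
(iii) (exactly one): Ivan ∉ Audit.
(iv) (exactly one): Gus ∉ Audit.
(v): only 2 candidates remain for Audit, so all are in.
(i) contrapositive: Gus ∉ Strategy.
(i) contrapositive: Ivan ∉ Strategy.
Only one team left: Gus ∈ Governance.
Only one team left: Ivan ∈ Governance.

Audit = {Caro, Kiri}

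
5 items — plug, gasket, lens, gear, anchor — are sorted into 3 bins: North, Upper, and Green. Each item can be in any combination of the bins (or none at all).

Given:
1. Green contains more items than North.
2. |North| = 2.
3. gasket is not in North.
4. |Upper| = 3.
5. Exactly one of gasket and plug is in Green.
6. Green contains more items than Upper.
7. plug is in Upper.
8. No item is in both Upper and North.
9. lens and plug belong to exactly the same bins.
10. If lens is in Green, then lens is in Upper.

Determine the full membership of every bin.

North = {anchor, gear}; Upper = {gasket, lens, plug}; Green = {anchor, gear, lens, plug}

From (3): gasket ∉ North.
From (7): plug ∈ Upper.
(8) (disjoint): plug ∉ North.
(9): lens matches plug: lens ∉ North.
(9): lens matches plug: lens ∈ Upper.
(2): only 2 candidates remain for North, so all are in.
(8) (disjoint): gear ∉ Upper.
(8) (disjoint): anchor ∉ Upper.
(4): only 3 candidates remain for Upper, so all are in.
Suppose plug ∉ Green: no assignment then satisfies all the clues, so plug ∈ Green.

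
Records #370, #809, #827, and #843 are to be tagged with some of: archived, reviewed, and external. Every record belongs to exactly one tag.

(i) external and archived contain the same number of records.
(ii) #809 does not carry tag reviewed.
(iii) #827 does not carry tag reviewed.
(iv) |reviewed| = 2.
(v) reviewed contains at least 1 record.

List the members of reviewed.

reviewed = {#370, #843}

From (ii): #809 ∉ reviewed.
From (iii): #827 ∉ reviewed.
(iv): only 2 candidates remain for reviewed, so all are in.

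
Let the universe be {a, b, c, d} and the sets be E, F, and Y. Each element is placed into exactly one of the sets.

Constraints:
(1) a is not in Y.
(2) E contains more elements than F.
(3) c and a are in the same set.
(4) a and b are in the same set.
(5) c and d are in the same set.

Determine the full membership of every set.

From (1): a ∉ Y.
(3): c matches a: c ∉ Y.
(4): b matches a: b ∉ Y.
(5): d matches c: d ∉ Y.
Suppose a ∉ E: no assignment then satisfies all the clues, so a ∈ E.

E = {a, b, c, d}; F = {}; Y = {}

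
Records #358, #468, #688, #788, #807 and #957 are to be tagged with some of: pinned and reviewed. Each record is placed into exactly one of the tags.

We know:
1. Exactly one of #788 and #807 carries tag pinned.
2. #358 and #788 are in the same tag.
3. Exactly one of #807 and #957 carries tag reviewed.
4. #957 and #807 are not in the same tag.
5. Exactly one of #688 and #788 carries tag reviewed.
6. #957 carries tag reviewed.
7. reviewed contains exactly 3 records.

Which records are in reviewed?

reviewed = {#358, #788, #957}

From (6): #957 ∈ reviewed.
(3) (exactly one): #807 ∉ reviewed.
Only one tag left: #807 ∈ pinned.
(1) (exactly one): #788 ∉ pinned.
(2): #358 matches #788: #358 ∉ pinned.
Only one tag left: #358 ∈ reviewed.
Only one tag left: #788 ∈ reviewed.
(5) (exactly one): #688 ∉ reviewed.
(7): reviewed already has 3, so the rest are out.
Only one tag left: #468 ∈ pinned.
Only one tag left: #688 ∈ pinned.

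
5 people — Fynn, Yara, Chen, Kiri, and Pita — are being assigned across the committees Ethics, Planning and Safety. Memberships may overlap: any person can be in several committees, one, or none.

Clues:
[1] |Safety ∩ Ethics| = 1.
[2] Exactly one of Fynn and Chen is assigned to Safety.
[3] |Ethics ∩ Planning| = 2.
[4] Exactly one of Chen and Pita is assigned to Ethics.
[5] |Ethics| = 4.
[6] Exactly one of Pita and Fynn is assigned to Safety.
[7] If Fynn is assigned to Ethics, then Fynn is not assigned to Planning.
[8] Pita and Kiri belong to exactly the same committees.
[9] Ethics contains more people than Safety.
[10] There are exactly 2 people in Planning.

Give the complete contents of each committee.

Ethics = {Fynn, Kiri, Pita, Yara}; Planning = {Kiri, Pita}; Safety = {Fynn}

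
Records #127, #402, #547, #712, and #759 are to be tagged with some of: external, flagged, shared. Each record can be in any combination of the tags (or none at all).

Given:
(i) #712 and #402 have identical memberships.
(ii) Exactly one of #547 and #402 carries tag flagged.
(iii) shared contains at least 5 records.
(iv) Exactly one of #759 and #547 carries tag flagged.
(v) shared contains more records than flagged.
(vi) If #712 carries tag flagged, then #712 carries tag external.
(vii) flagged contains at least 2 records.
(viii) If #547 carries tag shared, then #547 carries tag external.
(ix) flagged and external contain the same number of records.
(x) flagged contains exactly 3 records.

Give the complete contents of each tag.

external = {#402, #547, #712}; flagged = {#402, #712, #759}; shared = {#127, #402, #547, #712, #759}

(iii): only 5 candidates remain for shared, so all are in.
(viii): #547 ∈ external.
Suppose #127 ∈ external: no assignment then satisfies all the clues, so #127 ∉ external.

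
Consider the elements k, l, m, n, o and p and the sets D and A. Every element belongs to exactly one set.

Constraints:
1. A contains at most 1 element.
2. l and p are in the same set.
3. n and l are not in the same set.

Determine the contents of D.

D = {k, l, m, o, p}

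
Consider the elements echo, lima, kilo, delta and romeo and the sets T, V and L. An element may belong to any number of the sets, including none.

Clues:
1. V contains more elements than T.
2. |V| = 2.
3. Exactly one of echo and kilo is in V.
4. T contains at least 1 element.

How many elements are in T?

1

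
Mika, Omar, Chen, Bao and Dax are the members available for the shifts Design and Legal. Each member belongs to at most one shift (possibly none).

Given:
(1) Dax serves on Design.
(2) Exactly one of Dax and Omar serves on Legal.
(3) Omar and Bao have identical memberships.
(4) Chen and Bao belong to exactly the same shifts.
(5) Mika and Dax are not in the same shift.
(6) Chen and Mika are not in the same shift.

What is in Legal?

From (1): Dax ∈ Design.
(2) (exactly one): Omar ∈ Legal.
(3): Bao matches Omar: Bao ∉ Design.
(3): Bao matches Omar: Bao ∈ Legal.
(4): Chen matches Bao: Chen ∉ Design.
(4): Chen matches Bao: Chen ∈ Legal.
(5): Mika ∉ Design.
(6): Mika ∉ Legal.

Legal = {Bao, Chen, Omar}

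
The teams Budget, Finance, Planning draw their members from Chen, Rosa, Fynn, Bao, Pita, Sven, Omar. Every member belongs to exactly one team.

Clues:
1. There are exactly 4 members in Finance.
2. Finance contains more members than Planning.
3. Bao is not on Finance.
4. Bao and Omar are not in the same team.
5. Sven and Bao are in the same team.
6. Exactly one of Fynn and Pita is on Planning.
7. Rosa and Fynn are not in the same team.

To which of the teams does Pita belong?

Pita: Finance

From (3): Bao ∉ Finance.
(5): Sven matches Bao: Sven ∉ Finance.
Suppose Pita ∈ Budget: no assignment then satisfies all the clues, so Pita ∉ Budget.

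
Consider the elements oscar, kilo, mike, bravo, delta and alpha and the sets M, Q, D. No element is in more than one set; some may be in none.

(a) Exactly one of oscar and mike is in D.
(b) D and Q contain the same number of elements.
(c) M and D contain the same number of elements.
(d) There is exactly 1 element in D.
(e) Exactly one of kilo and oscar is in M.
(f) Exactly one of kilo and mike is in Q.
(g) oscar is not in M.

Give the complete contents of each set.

M = {kilo}; Q = {mike}; D = {oscar}

From (g): oscar ∉ M.
(e) (exactly one): kilo ∈ M.
(f) (exactly one): mike ∈ Q.
(a) (exactly one): oscar ∈ D.
(d): D already has 1, so the rest are out.
Suppose bravo ∈ M: no assignment then satisfies all the clues, so bravo ∉ M.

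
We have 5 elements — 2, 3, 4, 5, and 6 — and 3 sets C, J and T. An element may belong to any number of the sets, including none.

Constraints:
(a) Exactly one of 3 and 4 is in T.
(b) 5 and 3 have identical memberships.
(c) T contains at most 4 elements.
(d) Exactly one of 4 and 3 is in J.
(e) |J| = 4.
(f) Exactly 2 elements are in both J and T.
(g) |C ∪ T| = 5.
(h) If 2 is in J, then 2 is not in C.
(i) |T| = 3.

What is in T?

T = {2, 4, 6}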